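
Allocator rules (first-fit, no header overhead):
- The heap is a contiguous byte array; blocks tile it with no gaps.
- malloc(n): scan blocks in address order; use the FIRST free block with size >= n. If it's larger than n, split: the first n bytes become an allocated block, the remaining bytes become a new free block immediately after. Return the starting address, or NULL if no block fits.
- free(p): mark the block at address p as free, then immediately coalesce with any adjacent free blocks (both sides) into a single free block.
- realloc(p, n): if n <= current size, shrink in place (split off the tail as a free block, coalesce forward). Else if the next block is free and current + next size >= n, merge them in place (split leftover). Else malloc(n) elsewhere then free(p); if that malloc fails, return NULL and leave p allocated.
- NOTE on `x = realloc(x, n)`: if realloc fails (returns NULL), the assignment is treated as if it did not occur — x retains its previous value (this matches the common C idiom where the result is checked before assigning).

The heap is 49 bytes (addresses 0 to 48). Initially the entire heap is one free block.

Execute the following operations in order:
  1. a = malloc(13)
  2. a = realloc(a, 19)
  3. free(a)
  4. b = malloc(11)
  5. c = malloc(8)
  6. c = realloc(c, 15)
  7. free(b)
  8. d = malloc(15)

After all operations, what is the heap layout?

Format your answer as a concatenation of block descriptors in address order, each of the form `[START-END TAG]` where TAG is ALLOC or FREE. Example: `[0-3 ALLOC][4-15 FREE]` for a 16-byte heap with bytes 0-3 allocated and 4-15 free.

Op 1: a = malloc(13) -> a = 0; heap: [0-12 ALLOC][13-48 FREE]
Op 2: a = realloc(a, 19) -> a = 0; heap: [0-18 ALLOC][19-48 FREE]
Op 3: free(a) -> (freed a); heap: [0-48 FREE]
Op 4: b = malloc(11) -> b = 0; heap: [0-10 ALLOC][11-48 FREE]
Op 5: c = malloc(8) -> c = 11; heap: [0-10 ALLOC][11-18 ALLOC][19-48 FREE]
Op 6: c = realloc(c, 15) -> c = 11; heap: [0-10 ALLOC][11-25 ALLOC][26-48 FREE]
Op 7: free(b) -> (freed b); heap: [0-10 FREE][11-25 ALLOC][26-48 FREE]
Op 8: d = malloc(15) -> d = 26; heap: [0-10 FREE][11-25 ALLOC][26-40 ALLOC][41-48 FREE]

Answer: [0-10 FREE][11-25 ALLOC][26-40 ALLOC][41-48 FREE]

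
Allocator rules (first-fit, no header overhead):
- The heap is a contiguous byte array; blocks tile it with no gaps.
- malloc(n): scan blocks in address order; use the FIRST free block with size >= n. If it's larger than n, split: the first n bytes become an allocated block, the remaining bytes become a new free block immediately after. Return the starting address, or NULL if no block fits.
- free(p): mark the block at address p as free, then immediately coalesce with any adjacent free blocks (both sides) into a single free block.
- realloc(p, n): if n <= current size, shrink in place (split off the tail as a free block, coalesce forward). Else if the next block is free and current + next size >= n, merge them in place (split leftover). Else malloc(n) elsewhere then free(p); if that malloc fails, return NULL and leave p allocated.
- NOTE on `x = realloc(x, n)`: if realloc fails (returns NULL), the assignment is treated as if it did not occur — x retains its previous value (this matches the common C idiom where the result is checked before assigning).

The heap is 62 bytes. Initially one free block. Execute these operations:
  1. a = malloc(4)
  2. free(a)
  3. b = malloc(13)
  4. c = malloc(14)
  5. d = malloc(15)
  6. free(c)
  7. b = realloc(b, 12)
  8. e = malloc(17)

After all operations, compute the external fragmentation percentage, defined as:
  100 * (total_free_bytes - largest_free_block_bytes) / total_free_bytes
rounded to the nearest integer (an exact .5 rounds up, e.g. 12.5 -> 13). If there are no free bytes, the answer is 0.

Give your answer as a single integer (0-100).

Answer: 17

Derivation:
Op 1: a = malloc(4) -> a = 0; heap: [0-3 ALLOC][4-61 FREE]
Op 2: free(a) -> (freed a); heap: [0-61 FREE]
Op 3: b = malloc(13) -> b = 0; heap: [0-12 ALLOC][13-61 FREE]
Op 4: c = malloc(14) -> c = 13; heap: [0-12 ALLOC][13-26 ALLOC][27-61 FREE]
Op 5: d = malloc(15) -> d = 27; heap: [0-12 ALLOC][13-26 ALLOC][27-41 ALLOC][42-61 FREE]
Op 6: free(c) -> (freed c); heap: [0-12 ALLOC][13-26 FREE][27-41 ALLOC][42-61 FREE]
Op 7: b = realloc(b, 12) -> b = 0; heap: [0-11 ALLOC][12-26 FREE][27-41 ALLOC][42-61 FREE]
Op 8: e = malloc(17) -> e = 42; heap: [0-11 ALLOC][12-26 FREE][27-41 ALLOC][42-58 ALLOC][59-61 FREE]
Free blocks: [15 3] total_free=18 largest=15 -> 100*(18-15)/18 = 300/18 ≈ 16.667 -> rounds to 17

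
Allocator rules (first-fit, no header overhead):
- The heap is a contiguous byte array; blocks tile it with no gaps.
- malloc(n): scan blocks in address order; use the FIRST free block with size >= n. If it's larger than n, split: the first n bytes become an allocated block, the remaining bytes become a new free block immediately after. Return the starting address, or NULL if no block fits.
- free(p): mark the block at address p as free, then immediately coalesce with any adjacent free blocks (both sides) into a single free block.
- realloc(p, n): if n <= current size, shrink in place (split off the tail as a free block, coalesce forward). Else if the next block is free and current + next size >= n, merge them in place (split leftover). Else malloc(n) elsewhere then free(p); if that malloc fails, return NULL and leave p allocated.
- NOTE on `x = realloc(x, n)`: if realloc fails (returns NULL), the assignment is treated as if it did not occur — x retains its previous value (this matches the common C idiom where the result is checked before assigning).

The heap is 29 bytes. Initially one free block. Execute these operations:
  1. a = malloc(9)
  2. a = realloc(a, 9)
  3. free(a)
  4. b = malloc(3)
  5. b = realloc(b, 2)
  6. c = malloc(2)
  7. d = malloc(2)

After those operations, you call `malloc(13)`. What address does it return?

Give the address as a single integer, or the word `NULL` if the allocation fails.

Op 1: a = malloc(9) -> a = 0; heap: [0-8 ALLOC][9-28 FREE]
Op 2: a = realloc(a, 9) -> a = 0; heap: [0-8 ALLOC][9-28 FREE]
Op 3: free(a) -> (freed a); heap: [0-28 FREE]
Op 4: b = malloc(3) -> b = 0; heap: [0-2 ALLOC][3-28 FREE]
Op 5: b = realloc(b, 2) -> b = 0; heap: [0-1 ALLOC][2-28 FREE]
Op 6: c = malloc(2) -> c = 2; heap: [0-1 ALLOC][2-3 ALLOC][4-28 FREE]
Op 7: d = malloc(2) -> d = 4; heap: [0-1 ALLOC][2-3 ALLOC][4-5 ALLOC][6-28 FREE]
malloc(13): first-fit scan over [0-1 ALLOC][2-3 ALLOC][4-5 ALLOC][6-28 FREE] -> 6

Answer: 6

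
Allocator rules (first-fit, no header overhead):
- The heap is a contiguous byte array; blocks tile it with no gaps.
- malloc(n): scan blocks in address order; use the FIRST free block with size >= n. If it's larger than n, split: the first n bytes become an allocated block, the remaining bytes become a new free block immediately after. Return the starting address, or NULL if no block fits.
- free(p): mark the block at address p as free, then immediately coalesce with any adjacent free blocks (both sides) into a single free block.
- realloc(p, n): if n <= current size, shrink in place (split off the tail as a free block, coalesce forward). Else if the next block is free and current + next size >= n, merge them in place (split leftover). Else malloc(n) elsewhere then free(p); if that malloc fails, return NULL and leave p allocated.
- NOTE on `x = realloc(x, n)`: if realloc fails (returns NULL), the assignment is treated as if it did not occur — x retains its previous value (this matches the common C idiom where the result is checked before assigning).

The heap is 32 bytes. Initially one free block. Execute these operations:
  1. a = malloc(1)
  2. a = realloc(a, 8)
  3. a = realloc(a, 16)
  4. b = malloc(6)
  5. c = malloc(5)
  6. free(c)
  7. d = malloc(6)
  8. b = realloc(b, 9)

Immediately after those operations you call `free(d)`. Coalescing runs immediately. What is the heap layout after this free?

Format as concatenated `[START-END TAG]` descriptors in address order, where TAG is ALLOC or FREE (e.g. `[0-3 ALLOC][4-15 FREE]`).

Op 1: a = malloc(1) -> a = 0; heap: [0-0 ALLOC][1-31 FREE]
Op 2: a = realloc(a, 8) -> a = 0; heap: [0-7 ALLOC][8-31 FREE]
Op 3: a = realloc(a, 16) -> a = 0; heap: [0-15 ALLOC][16-31 FREE]
Op 4: b = malloc(6) -> b = 16; heap: [0-15 ALLOC][16-21 ALLOC][22-31 FREE]
Op 5: c = malloc(5) -> c = 22; heap: [0-15 ALLOC][16-21 ALLOC][22-26 ALLOC][27-31 FREE]
Op 6: free(c) -> (freed c); heap: [0-15 ALLOC][16-21 ALLOC][22-31 FREE]
Op 7: d = malloc(6) -> d = 22; heap: [0-15 ALLOC][16-21 ALLOC][22-27 ALLOC][28-31 FREE]
Op 8: b = realloc(b, 9) -> NULL (b unchanged); heap: [0-15 ALLOC][16-21 ALLOC][22-27 ALLOC][28-31 FREE]
free(d): d = 22 -> block [22-27 ALLOC]; mark free, coalesce with adjacent free neighbors -> [0-15 ALLOC][16-21 ALLOC][22-31 FREE]

Answer: [0-15 ALLOC][16-21 ALLOC][22-31 FREE]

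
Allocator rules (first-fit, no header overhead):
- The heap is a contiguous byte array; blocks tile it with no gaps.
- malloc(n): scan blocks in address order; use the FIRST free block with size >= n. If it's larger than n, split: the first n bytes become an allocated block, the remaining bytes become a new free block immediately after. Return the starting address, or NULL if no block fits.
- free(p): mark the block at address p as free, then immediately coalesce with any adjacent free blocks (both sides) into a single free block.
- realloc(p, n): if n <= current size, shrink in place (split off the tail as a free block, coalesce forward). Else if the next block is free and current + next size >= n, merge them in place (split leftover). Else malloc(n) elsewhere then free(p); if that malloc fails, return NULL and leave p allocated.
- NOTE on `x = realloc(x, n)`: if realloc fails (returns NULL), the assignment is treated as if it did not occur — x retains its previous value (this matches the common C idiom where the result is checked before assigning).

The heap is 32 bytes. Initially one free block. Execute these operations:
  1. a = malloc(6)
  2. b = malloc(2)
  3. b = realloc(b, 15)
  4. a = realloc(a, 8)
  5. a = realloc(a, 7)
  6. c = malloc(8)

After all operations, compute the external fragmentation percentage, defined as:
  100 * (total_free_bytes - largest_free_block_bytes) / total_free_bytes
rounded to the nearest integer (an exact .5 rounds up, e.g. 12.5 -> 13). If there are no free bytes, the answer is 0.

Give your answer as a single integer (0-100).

Op 1: a = malloc(6) -> a = 0; heap: [0-5 ALLOC][6-31 FREE]
Op 2: b = malloc(2) -> b = 6; heap: [0-5 ALLOC][6-7 ALLOC][8-31 FREE]
Op 3: b = realloc(b, 15) -> b = 6; heap: [0-5 ALLOC][6-20 ALLOC][21-31 FREE]
Op 4: a = realloc(a, 8) -> a = 21; heap: [0-5 FREE][6-20 ALLOC][21-28 ALLOC][29-31 FREE]
Op 5: a = realloc(a, 7) -> a = 21; heap: [0-5 FREE][6-20 ALLOC][21-27 ALLOC][28-31 FREE]
Op 6: c = malloc(8) -> c = NULL; heap: [0-5 FREE][6-20 ALLOC][21-27 ALLOC][28-31 FREE]
Free blocks: [6 4] total_free=10 largest=6 -> 100*(10-6)/10 = 400/10 = 40

Answer: 40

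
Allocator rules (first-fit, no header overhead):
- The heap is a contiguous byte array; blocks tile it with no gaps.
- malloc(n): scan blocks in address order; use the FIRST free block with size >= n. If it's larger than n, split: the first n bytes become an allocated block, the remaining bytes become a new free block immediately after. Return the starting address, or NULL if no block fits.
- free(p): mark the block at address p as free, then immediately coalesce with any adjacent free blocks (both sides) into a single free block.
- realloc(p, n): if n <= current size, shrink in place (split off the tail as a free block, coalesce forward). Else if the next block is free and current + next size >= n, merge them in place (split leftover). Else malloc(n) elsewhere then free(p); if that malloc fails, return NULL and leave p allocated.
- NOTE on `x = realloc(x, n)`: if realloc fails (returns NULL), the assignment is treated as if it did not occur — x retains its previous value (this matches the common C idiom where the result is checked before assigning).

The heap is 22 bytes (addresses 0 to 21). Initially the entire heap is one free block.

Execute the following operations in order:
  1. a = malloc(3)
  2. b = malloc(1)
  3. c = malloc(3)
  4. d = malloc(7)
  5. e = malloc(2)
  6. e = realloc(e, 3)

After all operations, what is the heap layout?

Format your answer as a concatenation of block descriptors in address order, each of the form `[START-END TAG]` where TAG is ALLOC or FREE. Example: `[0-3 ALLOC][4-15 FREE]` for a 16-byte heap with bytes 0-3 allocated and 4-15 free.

Op 1: a = malloc(3) -> a = 0; heap: [0-2 ALLOC][3-21 FREE]
Op 2: b = malloc(1) -> b = 3; heap: [0-2 ALLOC][3-3 ALLOC][4-21 FREE]
Op 3: c = malloc(3) -> c = 4; heap: [0-2 ALLOC][3-3 ALLOC][4-6 ALLOC][7-21 FREE]
Op 4: d = malloc(7) -> d = 7; heap: [0-2 ALLOC][3-3 ALLOC][4-6 ALLOC][7-13 ALLOC][14-21 FREE]
Op 5: e = malloc(2) -> e = 14; heap: [0-2 ALLOC][3-3 ALLOC][4-6 ALLOC][7-13 ALLOC][14-15 ALLOC][16-21 FREE]
Op 6: e = realloc(e, 3) -> e = 14; heap: [0-2 ALLOC][3-3 ALLOC][4-6 ALLOC][7-13 ALLOC][14-16 ALLOC][17-21 FREE]

Answer: [0-2 ALLOC][3-3 ALLOC][4-6 ALLOC][7-13 ALLOC][14-16 ALLOC][17-21 FREE]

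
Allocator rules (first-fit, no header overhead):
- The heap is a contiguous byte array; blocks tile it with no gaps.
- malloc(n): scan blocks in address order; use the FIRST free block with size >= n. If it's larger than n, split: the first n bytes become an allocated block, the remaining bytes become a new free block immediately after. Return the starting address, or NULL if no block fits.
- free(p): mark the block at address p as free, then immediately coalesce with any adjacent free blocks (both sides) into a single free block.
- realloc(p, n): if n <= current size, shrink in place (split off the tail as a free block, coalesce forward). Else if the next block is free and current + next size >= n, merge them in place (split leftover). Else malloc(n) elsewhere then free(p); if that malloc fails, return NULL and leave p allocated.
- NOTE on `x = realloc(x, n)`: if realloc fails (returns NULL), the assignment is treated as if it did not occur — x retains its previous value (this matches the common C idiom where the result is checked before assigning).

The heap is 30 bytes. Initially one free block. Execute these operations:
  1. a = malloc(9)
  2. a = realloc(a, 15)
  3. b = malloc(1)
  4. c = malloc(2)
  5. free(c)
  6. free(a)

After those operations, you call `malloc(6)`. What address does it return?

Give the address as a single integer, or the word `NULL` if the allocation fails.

Op 1: a = malloc(9) -> a = 0; heap: [0-8 ALLOC][9-29 FREE]
Op 2: a = realloc(a, 15) -> a = 0; heap: [0-14 ALLOC][15-29 FREE]
Op 3: b = malloc(1) -> b = 15; heap: [0-14 ALLOC][15-15 ALLOC][16-29 FREE]
Op 4: c = malloc(2) -> c = 16; heap: [0-14 ALLOC][15-15 ALLOC][16-17 ALLOC][18-29 FREE]
Op 5: free(c) -> (freed c); heap: [0-14 ALLOC][15-15 ALLOC][16-29 FREE]
Op 6: free(a) -> (freed a); heap: [0-14 FREE][15-15 ALLOC][16-29 FREE]
malloc(6): first-fit scan over [0-14 FREE][15-15 ALLOC][16-29 FREE] -> 0

Answer: 0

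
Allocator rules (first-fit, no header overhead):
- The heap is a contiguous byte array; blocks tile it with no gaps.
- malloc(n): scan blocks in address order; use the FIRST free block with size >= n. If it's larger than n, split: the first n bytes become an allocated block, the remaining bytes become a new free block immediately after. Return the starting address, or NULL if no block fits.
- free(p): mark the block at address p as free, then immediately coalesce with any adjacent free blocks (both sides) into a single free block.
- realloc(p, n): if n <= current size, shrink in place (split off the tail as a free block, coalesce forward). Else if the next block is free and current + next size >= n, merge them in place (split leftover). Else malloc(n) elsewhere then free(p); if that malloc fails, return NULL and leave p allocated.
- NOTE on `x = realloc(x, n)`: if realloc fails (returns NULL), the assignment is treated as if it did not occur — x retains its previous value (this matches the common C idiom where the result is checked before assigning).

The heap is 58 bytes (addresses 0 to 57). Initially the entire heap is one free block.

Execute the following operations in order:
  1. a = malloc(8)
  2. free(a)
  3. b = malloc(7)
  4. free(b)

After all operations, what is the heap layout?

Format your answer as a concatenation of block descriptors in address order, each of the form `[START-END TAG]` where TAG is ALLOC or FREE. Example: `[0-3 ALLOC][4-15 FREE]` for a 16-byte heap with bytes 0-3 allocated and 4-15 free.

Op 1: a = malloc(8) -> a = 0; heap: [0-7 ALLOC][8-57 FREE]
Op 2: free(a) -> (freed a); heap: [0-57 FREE]
Op 3: b = malloc(7) -> b = 0; heap: [0-6 ALLOC][7-57 FREE]
Op 4: free(b) -> (freed b); heap: [0-57 FREE]

Answer: [0-57 FREE]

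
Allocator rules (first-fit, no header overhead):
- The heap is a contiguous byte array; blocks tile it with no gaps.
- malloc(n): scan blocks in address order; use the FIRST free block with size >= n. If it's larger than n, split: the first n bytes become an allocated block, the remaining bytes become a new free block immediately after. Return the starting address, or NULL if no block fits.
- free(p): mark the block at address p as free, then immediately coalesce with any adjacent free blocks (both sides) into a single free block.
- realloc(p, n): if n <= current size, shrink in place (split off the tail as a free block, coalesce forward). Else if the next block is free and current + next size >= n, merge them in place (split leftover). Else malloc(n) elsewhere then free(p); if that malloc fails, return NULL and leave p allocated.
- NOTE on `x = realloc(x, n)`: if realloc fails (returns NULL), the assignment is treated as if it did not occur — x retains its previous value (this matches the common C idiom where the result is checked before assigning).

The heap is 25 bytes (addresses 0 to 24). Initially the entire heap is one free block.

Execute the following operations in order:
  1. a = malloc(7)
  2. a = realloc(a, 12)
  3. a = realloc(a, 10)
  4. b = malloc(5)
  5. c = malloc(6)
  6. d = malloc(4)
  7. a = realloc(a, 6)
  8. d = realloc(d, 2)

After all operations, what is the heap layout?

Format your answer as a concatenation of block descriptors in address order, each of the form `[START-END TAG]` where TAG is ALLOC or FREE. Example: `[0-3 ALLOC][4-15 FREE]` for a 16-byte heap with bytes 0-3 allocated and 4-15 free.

Answer: [0-5 ALLOC][6-9 FREE][10-14 ALLOC][15-20 ALLOC][21-22 ALLOC][23-24 FREE]

Derivation:
Op 1: a = malloc(7) -> a = 0; heap: [0-6 ALLOC][7-24 FREE]
Op 2: a = realloc(a, 12) -> a = 0; heap: [0-11 ALLOC][12-24 FREE]
Op 3: a = realloc(a, 10) -> a = 0; heap: [0-9 ALLOC][10-24 FREE]
Op 4: b = malloc(5) -> b = 10; heap: [0-9 ALLOC][10-14 ALLOC][15-24 FREE]
Op 5: c = malloc(6) -> c = 15; heap: [0-9 ALLOC][10-14 ALLOC][15-20 ALLOC][21-24 FREE]
Op 6: d = malloc(4) -> d = 21; heap: [0-9 ALLOC][10-14 ALLOC][15-20 ALLOC][21-24 ALLOC]
Op 7: a = realloc(a, 6) -> a = 0; heap: [0-5 ALLOC][6-9 FREE][10-14 ALLOC][15-20 ALLOC][21-24 ALLOC]
Op 8: d = realloc(d, 2) -> d = 21; heap: [0-5 ALLOC][6-9 FREE][10-14 ALLOC][15-20 ALLOC][21-22 ALLOC][23-24 FREE]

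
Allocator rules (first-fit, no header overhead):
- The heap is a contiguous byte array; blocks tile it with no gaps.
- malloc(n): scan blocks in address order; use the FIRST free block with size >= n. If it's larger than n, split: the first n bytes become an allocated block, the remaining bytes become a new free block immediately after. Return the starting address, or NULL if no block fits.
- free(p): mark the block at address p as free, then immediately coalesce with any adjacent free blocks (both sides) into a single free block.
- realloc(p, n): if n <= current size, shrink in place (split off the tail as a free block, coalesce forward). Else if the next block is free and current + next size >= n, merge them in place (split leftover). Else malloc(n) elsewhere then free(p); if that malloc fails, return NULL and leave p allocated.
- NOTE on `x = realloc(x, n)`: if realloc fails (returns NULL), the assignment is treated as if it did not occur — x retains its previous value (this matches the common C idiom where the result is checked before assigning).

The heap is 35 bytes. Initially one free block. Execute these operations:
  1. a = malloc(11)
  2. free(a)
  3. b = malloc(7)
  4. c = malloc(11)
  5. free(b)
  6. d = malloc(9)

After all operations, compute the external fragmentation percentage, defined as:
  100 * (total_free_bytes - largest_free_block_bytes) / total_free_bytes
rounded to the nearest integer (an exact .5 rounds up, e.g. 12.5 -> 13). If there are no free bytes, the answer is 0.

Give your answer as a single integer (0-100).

Op 1: a = malloc(11) -> a = 0; heap: [0-10 ALLOC][11-34 FREE]
Op 2: free(a) -> (freed a); heap: [0-34 FREE]
Op 3: b = malloc(7) -> b = 0; heap: [0-6 ALLOC][7-34 FREE]
Op 4: c = malloc(11) -> c = 7; heap: [0-6 ALLOC][7-17 ALLOC][18-34 FREE]
Op 5: free(b) -> (freed b); heap: [0-6 FREE][7-17 ALLOC][18-34 FREE]
Op 6: d = malloc(9) -> d = 18; heap: [0-6 FREE][7-17 ALLOC][18-26 ALLOC][27-34 FREE]
Free blocks: [7 8] total_free=15 largest=8 -> 100*(15-8)/15 = 700/15 ≈ 46.667 -> rounds to 47

Answer: 47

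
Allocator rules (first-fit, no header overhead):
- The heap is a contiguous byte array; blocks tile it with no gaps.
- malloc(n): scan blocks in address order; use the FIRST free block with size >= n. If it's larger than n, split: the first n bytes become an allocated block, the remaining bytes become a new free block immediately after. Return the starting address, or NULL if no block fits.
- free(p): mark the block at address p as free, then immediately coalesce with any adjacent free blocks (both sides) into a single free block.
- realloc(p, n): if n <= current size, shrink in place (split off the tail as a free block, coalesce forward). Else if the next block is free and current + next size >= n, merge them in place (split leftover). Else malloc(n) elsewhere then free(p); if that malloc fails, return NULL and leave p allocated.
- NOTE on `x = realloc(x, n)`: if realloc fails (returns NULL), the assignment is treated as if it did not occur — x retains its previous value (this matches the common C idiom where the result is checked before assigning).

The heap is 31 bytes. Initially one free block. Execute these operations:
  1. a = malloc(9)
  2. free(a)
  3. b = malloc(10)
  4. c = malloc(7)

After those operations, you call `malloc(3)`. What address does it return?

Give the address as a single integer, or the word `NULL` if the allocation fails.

Op 1: a = malloc(9) -> a = 0; heap: [0-8 ALLOC][9-30 FREE]
Op 2: free(a) -> (freed a); heap: [0-30 FREE]
Op 3: b = malloc(10) -> b = 0; heap: [0-9 ALLOC][10-30 FREE]
Op 4: c = malloc(7) -> c = 10; heap: [0-9 ALLOC][10-16 ALLOC][17-30 FREE]
malloc(3): first-fit scan over [0-9 ALLOC][10-16 ALLOC][17-30 FREE] -> 17

Answer: 17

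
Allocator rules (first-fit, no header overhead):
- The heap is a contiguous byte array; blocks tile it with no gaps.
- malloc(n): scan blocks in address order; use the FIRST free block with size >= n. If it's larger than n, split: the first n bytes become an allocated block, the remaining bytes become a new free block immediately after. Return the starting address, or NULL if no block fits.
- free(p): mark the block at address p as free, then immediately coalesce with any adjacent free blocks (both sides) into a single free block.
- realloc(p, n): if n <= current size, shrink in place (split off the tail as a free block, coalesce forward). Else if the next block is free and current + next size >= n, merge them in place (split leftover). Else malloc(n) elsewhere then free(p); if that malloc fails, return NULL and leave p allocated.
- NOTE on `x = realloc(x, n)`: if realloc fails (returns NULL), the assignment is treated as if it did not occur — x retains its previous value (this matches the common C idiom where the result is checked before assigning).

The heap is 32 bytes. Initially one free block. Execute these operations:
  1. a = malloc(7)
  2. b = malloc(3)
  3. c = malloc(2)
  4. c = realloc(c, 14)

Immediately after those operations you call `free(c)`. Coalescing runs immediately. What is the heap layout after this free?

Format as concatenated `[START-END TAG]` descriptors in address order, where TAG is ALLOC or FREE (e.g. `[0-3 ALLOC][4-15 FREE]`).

Op 1: a = malloc(7) -> a = 0; heap: [0-6 ALLOC][7-31 FREE]
Op 2: b = malloc(3) -> b = 7; heap: [0-6 ALLOC][7-9 ALLOC][10-31 FREE]
Op 3: c = malloc(2) -> c = 10; heap: [0-6 ALLOC][7-9 ALLOC][10-11 ALLOC][12-31 FREE]
Op 4: c = realloc(c, 14) -> c = 10; heap: [0-6 ALLOC][7-9 ALLOC][10-23 ALLOC][24-31 FREE]
free(c): c = 10 -> block [10-23 ALLOC]; mark free, coalesce with adjacent free neighbors -> [0-6 ALLOC][7-9 ALLOC][10-31 FREE]

Answer: [0-6 ALLOC][7-9 ALLOC][10-31 FREE]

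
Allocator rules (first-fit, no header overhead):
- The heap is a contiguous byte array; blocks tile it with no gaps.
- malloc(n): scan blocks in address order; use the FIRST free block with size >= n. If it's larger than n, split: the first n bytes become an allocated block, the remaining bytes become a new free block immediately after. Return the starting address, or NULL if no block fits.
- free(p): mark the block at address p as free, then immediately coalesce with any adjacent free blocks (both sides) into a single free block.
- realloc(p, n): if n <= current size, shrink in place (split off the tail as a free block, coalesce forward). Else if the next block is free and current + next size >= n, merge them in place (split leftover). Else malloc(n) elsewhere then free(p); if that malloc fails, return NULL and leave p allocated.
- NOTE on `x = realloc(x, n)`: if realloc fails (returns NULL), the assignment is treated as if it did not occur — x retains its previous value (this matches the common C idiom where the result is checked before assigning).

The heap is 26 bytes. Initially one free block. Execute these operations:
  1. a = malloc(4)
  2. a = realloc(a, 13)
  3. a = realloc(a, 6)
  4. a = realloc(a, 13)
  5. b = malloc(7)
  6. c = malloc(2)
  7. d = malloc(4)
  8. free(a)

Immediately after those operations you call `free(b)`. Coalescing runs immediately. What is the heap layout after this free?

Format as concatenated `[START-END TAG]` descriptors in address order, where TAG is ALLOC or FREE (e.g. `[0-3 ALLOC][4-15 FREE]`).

Answer: [0-19 FREE][20-21 ALLOC][22-25 ALLOC]

Derivation:
Op 1: a = malloc(4) -> a = 0; heap: [0-3 ALLOC][4-25 FREE]
Op 2: a = realloc(a, 13) -> a = 0; heap: [0-12 ALLOC][13-25 FREE]
Op 3: a = realloc(a, 6) -> a = 0; heap: [0-5 ALLOC][6-25 FREE]
Op 4: a = realloc(a, 13) -> a = 0; heap: [0-12 ALLOC][13-25 FREE]
Op 5: b = malloc(7) -> b = 13; heap: [0-12 ALLOC][13-19 ALLOC][20-25 FREE]
Op 6: c = malloc(2) -> c = 20; heap: [0-12 ALLOC][13-19 ALLOC][20-21 ALLOC][22-25 FREE]
Op 7: d = malloc(4) -> d = 22; heap: [0-12 ALLOC][13-19 ALLOC][20-21 ALLOC][22-25 ALLOC]
Op 8: free(a) -> (freed a); heap: [0-12 FREE][13-19 ALLOC][20-21 ALLOC][22-25 ALLOC]
free(b): b = 13 -> block [13-19 ALLOC]; mark free, coalesce with adjacent free neighbors -> [0-19 FREE][20-21 ALLOC][22-25 ALLOC]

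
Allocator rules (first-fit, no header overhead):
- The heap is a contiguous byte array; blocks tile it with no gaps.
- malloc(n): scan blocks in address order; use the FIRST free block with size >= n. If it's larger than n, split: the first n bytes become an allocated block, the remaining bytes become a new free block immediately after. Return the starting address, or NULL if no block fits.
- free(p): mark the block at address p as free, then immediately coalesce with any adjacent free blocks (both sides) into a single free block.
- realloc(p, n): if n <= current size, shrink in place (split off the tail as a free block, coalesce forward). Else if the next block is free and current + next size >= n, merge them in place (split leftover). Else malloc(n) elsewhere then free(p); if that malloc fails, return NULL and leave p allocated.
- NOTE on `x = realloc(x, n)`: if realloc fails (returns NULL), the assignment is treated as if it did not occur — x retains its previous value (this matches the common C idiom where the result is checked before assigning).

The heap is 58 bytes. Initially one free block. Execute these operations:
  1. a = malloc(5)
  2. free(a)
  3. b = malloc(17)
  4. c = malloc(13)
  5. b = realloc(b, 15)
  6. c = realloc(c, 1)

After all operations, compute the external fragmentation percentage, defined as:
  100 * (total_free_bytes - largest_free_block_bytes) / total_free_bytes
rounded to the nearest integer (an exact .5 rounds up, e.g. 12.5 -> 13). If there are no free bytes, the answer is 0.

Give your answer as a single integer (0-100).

Answer: 5

Derivation:
Op 1: a = malloc(5) -> a = 0; heap: [0-4 ALLOC][5-57 FREE]
Op 2: free(a) -> (freed a); heap: [0-57 FREE]
Op 3: b = malloc(17) -> b = 0; heap: [0-16 ALLOC][17-57 FREE]
Op 4: c = malloc(13) -> c = 17; heap: [0-16 ALLOC][17-29 ALLOC][30-57 FREE]
Op 5: b = realloc(b, 15) -> b = 0; heap: [0-14 ALLOC][15-16 FREE][17-29 ALLOC][30-57 FREE]
Op 6: c = realloc(c, 1) -> c = 17; heap: [0-14 ALLOC][15-16 FREE][17-17 ALLOC][18-57 FREE]
Free blocks: [2 40] total_free=42 largest=40 -> 100*(42-40)/42 = 200/42 ≈ 4.762 -> rounds to 5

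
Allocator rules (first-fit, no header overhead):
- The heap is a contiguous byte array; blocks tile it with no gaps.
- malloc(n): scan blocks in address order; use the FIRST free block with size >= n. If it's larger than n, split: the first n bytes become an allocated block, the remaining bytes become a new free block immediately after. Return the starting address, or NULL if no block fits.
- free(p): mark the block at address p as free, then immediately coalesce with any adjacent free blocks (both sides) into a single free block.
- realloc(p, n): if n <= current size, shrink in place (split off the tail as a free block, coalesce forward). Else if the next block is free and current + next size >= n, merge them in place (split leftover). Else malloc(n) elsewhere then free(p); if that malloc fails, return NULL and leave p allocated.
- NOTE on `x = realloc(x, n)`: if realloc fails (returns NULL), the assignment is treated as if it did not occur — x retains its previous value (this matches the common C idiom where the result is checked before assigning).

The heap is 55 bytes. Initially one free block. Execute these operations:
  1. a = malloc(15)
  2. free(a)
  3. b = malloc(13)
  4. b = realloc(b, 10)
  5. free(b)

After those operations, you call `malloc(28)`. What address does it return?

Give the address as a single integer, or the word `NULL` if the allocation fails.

Answer: 0

Derivation:
Op 1: a = malloc(15) -> a = 0; heap: [0-14 ALLOC][15-54 FREE]
Op 2: free(a) -> (freed a); heap: [0-54 FREE]
Op 3: b = malloc(13) -> b = 0; heap: [0-12 ALLOC][13-54 FREE]
Op 4: b = realloc(b, 10) -> b = 0; heap: [0-9 ALLOC][10-54 FREE]
Op 5: free(b) -> (freed b); heap: [0-54 FREE]
malloc(28): first-fit scan over [0-54 FREE] -> 0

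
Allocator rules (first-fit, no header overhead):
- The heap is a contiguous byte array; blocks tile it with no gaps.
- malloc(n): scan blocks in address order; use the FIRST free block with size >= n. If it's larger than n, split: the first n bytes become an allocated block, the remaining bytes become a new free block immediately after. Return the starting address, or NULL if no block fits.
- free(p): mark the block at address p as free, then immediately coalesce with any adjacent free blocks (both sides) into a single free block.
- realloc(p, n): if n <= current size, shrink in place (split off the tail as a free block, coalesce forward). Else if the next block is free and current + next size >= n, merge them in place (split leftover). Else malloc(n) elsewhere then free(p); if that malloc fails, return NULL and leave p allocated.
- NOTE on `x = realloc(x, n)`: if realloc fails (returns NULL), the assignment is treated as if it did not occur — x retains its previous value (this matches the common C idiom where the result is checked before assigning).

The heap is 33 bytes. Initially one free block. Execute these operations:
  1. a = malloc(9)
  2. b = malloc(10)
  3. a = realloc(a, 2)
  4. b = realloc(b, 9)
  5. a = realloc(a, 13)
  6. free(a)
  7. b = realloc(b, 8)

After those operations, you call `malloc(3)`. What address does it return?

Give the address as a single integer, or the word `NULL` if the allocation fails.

Answer: 0

Derivation:
Op 1: a = malloc(9) -> a = 0; heap: [0-8 ALLOC][9-32 FREE]
Op 2: b = malloc(10) -> b = 9; heap: [0-8 ALLOC][9-18 ALLOC][19-32 FREE]
Op 3: a = realloc(a, 2) -> a = 0; heap: [0-1 ALLOC][2-8 FREE][9-18 ALLOC][19-32 FREE]
Op 4: b = realloc(b, 9) -> b = 9; heap: [0-1 ALLOC][2-8 FREE][9-17 ALLOC][18-32 FREE]
Op 5: a = realloc(a, 13) -> a = 18; heap: [0-8 FREE][9-17 ALLOC][18-30 ALLOC][31-32 FREE]
Op 6: free(a) -> (freed a); heap: [0-8 FREE][9-17 ALLOC][18-32 FREE]
Op 7: b = realloc(b, 8) -> b = 9; heap: [0-8 FREE][9-16 ALLOC][17-32 FREE]
malloc(3): first-fit scan over [0-8 FREE][9-16 ALLOC][17-32 FREE] -> 0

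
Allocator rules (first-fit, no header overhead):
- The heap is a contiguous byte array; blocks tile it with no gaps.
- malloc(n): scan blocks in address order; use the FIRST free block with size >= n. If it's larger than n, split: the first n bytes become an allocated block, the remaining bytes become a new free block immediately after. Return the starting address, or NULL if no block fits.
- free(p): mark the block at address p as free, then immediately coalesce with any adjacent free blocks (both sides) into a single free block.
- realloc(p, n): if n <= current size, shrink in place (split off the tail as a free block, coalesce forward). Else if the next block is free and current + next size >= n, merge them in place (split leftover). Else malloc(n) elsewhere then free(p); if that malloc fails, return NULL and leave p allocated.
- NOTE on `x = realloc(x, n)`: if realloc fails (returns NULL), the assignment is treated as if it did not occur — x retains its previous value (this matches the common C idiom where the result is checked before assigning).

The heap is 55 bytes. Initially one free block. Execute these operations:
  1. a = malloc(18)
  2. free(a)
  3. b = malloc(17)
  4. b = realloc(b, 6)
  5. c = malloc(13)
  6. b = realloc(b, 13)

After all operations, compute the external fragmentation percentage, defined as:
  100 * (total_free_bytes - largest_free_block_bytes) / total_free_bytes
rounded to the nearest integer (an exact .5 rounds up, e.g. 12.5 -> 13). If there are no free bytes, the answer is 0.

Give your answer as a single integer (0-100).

Op 1: a = malloc(18) -> a = 0; heap: [0-17 ALLOC][18-54 FREE]
Op 2: free(a) -> (freed a); heap: [0-54 FREE]
Op 3: b = malloc(17) -> b = 0; heap: [0-16 ALLOC][17-54 FREE]
Op 4: b = realloc(b, 6) -> b = 0; heap: [0-5 ALLOC][6-54 FREE]
Op 5: c = malloc(13) -> c = 6; heap: [0-5 ALLOC][6-18 ALLOC][19-54 FREE]
Op 6: b = realloc(b, 13) -> b = 19; heap: [0-5 FREE][6-18 ALLOC][19-31 ALLOC][32-54 FREE]
Free blocks: [6 23] total_free=29 largest=23 -> 100*(29-23)/29 = 600/29 ≈ 20.690 -> rounds to 21

Answer: 21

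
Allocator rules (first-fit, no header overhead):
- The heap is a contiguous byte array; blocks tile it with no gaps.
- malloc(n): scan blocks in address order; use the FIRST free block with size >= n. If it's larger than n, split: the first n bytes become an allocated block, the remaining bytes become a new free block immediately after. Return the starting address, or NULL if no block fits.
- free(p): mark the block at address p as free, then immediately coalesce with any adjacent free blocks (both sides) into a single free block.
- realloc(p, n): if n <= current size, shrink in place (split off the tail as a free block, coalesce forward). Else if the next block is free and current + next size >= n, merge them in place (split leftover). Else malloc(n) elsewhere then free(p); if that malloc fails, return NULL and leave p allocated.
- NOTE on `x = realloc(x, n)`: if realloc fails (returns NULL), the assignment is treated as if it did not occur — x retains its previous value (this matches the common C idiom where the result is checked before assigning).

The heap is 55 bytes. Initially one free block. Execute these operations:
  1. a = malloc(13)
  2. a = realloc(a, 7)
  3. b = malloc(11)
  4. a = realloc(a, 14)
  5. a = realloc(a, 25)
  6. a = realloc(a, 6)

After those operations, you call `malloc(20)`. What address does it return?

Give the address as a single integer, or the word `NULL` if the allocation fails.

Answer: 24

Derivation:
Op 1: a = malloc(13) -> a = 0; heap: [0-12 ALLOC][13-54 FREE]
Op 2: a = realloc(a, 7) -> a = 0; heap: [0-6 ALLOC][7-54 FREE]
Op 3: b = malloc(11) -> b = 7; heap: [0-6 ALLOC][7-17 ALLOC][18-54 FREE]
Op 4: a = realloc(a, 14) -> a = 18; heap: [0-6 FREE][7-17 ALLOC][18-31 ALLOC][32-54 FREE]
Op 5: a = realloc(a, 25) -> a = 18; heap: [0-6 FREE][7-17 ALLOC][18-42 ALLOC][43-54 FREE]
Op 6: a = realloc(a, 6) -> a = 18; heap: [0-6 FREE][7-17 ALLOC][18-23 ALLOC][24-54 FREE]
malloc(20): first-fit scan over [0-6 FREE][7-17 ALLOC][18-23 ALLOC][24-54 FREE] -> 24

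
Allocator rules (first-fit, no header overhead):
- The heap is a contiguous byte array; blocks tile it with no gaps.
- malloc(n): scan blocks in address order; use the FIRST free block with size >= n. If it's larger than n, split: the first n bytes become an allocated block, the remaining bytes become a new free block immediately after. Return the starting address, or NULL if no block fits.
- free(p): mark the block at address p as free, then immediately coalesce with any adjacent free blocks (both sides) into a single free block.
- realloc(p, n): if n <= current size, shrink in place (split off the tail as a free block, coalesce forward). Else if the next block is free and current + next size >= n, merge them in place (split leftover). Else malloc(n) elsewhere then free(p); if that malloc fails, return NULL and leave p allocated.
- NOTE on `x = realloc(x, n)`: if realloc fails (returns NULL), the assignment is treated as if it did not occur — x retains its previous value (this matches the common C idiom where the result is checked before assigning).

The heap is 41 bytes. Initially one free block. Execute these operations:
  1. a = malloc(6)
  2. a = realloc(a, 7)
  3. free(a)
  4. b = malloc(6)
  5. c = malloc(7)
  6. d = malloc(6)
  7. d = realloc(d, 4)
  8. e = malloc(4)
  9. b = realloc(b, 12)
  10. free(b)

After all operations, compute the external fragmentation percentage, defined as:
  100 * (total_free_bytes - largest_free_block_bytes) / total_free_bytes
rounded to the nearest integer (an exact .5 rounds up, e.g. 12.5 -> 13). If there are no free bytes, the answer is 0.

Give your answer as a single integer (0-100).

Op 1: a = malloc(6) -> a = 0; heap: [0-5 ALLOC][6-40 FREE]
Op 2: a = realloc(a, 7) -> a = 0; heap: [0-6 ALLOC][7-40 FREE]
Op 3: free(a) -> (freed a); heap: [0-40 FREE]
Op 4: b = malloc(6) -> b = 0; heap: [0-5 ALLOC][6-40 FREE]
Op 5: c = malloc(7) -> c = 6; heap: [0-5 ALLOC][6-12 ALLOC][13-40 FREE]
Op 6: d = malloc(6) -> d = 13; heap: [0-5 ALLOC][6-12 ALLOC][13-18 ALLOC][19-40 FREE]
Op 7: d = realloc(d, 4) -> d = 13; heap: [0-5 ALLOC][6-12 ALLOC][13-16 ALLOC][17-40 FREE]
Op 8: e = malloc(4) -> e = 17; heap: [0-5 ALLOC][6-12 ALLOC][13-16 ALLOC][17-20 ALLOC][21-40 FREE]
Op 9: b = realloc(b, 12) -> b = 21; heap: [0-5 FREE][6-12 ALLOC][13-16 ALLOC][17-20 ALLOC][21-32 ALLOC][33-40 FREE]
Op 10: free(b) -> (freed b); heap: [0-5 FREE][6-12 ALLOC][13-16 ALLOC][17-20 ALLOC][21-40 FREE]
Free blocks: [6 20] total_free=26 largest=20 -> 100*(26-20)/26 = 600/26 ≈ 23.077 -> rounds to 23

Answer: 23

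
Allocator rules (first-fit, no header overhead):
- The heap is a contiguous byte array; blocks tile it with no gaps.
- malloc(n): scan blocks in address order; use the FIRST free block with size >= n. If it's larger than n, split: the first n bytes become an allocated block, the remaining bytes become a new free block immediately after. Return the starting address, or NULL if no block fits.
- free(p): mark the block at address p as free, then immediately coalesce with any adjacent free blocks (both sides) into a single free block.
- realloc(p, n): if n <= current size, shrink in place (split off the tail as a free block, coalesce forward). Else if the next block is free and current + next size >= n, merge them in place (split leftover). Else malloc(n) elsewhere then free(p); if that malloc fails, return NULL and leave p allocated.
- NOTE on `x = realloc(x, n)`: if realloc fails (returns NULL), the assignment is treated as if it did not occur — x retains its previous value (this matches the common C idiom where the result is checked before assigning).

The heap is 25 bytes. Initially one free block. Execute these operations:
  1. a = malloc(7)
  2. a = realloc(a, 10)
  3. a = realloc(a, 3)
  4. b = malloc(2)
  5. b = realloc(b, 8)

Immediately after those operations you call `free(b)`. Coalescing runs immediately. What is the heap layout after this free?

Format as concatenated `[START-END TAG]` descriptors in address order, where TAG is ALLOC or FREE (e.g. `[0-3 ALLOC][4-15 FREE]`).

Op 1: a = malloc(7) -> a = 0; heap: [0-6 ALLOC][7-24 FREE]
Op 2: a = realloc(a, 10) -> a = 0; heap: [0-9 ALLOC][10-24 FREE]
Op 3: a = realloc(a, 3) -> a = 0; heap: [0-2 ALLOC][3-24 FREE]
Op 4: b = malloc(2) -> b = 3; heap: [0-2 ALLOC][3-4 ALLOC][5-24 FREE]
Op 5: b = realloc(b, 8) -> b = 3; heap: [0-2 ALLOC][3-10 ALLOC][11-24 FREE]
free(b): b = 3 -> block [3-10 ALLOC]; mark free, coalesce with adjacent free neighbors -> [0-2 ALLOC][3-24 FREE]

Answer: [0-2 ALLOC][3-24 FREE]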